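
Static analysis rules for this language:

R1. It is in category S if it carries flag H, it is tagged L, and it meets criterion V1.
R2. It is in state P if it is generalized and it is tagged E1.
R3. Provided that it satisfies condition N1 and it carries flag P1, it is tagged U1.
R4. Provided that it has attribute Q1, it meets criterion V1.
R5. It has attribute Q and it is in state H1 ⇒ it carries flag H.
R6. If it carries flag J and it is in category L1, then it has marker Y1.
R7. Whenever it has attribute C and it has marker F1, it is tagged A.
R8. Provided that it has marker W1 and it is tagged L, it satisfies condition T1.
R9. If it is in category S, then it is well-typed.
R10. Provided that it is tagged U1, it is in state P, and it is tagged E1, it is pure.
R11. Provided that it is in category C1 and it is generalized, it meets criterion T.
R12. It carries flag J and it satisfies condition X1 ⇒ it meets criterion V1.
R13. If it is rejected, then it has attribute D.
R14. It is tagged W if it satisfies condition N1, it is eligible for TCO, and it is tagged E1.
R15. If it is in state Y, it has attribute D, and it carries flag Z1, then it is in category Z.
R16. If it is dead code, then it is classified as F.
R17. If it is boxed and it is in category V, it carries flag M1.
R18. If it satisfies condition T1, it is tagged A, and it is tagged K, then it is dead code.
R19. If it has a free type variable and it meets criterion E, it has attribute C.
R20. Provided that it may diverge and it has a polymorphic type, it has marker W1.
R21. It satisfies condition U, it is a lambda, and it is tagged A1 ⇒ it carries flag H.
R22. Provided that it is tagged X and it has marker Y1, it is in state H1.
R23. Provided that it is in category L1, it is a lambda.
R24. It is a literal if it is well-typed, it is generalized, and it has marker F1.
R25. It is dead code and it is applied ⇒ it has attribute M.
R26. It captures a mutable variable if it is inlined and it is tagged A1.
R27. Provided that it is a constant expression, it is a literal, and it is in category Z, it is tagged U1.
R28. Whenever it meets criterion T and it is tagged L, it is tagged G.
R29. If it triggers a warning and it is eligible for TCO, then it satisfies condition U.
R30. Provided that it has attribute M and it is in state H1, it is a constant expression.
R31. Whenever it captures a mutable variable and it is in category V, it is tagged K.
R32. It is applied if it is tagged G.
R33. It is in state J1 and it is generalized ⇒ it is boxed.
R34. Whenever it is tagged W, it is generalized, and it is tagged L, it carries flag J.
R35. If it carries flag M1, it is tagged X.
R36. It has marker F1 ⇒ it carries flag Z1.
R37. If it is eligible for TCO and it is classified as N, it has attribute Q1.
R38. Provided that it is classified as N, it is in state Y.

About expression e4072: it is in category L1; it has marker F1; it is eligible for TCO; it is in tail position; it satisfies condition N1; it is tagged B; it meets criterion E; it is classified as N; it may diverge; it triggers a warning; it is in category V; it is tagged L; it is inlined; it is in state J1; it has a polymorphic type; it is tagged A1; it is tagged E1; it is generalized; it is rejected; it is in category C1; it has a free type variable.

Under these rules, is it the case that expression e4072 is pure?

Yes

By R2 (it is generalized, it is tagged E1): it is in state P.
By R11 (it is in category C1, it is generalized): it meets criterion T.
By R13 (it is rejected): it has attribute D.
By R14 (it satisfies condition N1, it is eligible for TCO, it is tagged E1): it is tagged W.
By R19 (it has a free type variable, it meets criterion E): it has attribute C.
By R20 (it may diverge, it has a polymorphic type): it has marker W1.
By R23 (it is in category L1): it is a lambda.
By R26 (it is inlined, it is tagged A1): it captures a mutable variable.
By R28 (it meets criterion T, it is tagged L): it is tagged G.
By R29 (it triggers a warning, it is eligible for TCO): it satisfies condition U.
By R31 (it captures a mutable variable, it is in category V): it is tagged K.
By R32 (it is tagged G): it is applied.
By R33 (it is in state J1, it is generalized): it is boxed.
By R34 (it is tagged W, it is generalized, it is tagged L): it carries flag J.
By R36 (it has marker F1): it carries flag Z1.
By R37 (it is eligible for TCO, it is classified as N): it has attribute Q1.
By R38 (it is classified as N): it is in state Y.
By R4 (it has attribute Q1): it meets criterion V1.
By R6 (it carries flag J, it is in category L1): it has marker Y1.
By R7 (it has attribute C, it has marker F1): it is tagged A.
By R8 (it has marker W1, it is tagged L): it satisfies condition T1.
By R15 (it is in state Y, it has attribute D, it carries flag Z1): it is in category Z.
By R17 (it is boxed, it is in category V): it carries flag M1.
By R18 (it satisfies condition T1, it is tagged A, it is tagged K): it is dead code.
By R21 (it satisfies condition U, it is a lambda, it is tagged A1): it carries flag H.
By R25 (it is dead code, it is applied): it has attribute M.
By R35 (it carries flag M1): it is tagged X.
By R1 (it carries flag H, it is tagged L, it meets criterion V1): it is in category S.
By R9 (it is in category S): it is well-typed.
By R22 (it is tagged X, it has marker Y1): it is in state H1.
By R24 (it is well-typed, it is generalized, it has marker F1): it is a literal.
By R30 (it has attribute M, it is in state H1): it is a constant expression.
By R27 (it is a constant expression, it is a literal, it is in category Z): it is tagged U1.
By R10 (it is tagged U1, it is in state P, it is tagged E1): it is pure.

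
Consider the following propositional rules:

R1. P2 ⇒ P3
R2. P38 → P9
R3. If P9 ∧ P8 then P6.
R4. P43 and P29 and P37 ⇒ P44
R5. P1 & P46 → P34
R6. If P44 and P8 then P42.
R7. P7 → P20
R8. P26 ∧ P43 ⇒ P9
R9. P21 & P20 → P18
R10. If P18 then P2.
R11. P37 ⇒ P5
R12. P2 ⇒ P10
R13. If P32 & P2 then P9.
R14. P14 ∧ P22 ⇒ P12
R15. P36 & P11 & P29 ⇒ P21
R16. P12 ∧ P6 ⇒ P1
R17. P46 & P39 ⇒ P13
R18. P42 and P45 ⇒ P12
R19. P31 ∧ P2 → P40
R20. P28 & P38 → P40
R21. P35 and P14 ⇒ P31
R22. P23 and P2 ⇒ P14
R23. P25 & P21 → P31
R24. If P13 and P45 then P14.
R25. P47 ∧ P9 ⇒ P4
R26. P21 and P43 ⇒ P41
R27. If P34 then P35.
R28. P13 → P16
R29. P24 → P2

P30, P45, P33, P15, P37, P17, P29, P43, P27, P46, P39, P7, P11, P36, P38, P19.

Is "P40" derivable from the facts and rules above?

Forward chaining from the given facts derives: P9, P44, P20, P5, P21, P13, P14, P41, P16, P18, P2, P10, P3.
Rules concluding P40: R19 needs P31; R20 needs P28 — none of these are established.

No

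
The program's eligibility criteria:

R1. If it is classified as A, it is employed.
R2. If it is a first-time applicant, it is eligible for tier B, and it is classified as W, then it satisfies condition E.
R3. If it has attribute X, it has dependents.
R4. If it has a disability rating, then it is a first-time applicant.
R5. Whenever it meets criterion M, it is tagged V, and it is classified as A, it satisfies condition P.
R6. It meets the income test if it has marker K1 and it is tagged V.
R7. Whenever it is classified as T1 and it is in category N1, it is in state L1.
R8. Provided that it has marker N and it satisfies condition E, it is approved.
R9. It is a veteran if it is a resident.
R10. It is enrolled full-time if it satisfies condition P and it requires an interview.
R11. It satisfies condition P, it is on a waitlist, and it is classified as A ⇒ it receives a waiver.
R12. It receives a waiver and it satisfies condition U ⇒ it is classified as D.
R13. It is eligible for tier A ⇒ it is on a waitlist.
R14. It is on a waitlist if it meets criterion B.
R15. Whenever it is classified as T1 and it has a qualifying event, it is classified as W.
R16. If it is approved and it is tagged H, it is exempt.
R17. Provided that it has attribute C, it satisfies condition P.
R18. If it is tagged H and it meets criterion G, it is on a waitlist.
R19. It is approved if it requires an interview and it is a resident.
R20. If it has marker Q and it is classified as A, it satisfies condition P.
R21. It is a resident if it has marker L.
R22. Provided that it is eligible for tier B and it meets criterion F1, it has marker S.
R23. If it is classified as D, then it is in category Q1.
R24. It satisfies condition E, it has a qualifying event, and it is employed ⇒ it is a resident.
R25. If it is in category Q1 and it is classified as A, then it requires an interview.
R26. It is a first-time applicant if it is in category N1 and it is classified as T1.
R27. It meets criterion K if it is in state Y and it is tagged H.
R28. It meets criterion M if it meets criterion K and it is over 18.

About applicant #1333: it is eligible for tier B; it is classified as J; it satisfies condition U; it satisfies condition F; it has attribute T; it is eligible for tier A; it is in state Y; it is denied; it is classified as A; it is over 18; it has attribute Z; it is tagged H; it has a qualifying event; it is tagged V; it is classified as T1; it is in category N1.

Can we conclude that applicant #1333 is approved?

By R1 (it is classified as A): it is employed.
By R13 (it is eligible for tier A): it is on a waitlist.
By R15 (it is classified as T1, it has a qualifying event): it is classified as W.
By R26 (it is in category N1, it is classified as T1): it is a first-time applicant.
By R27 (it is in state Y, it is tagged H): it meets criterion K.
By R28 (it meets criterion K, it is over 18): it meets criterion M.
By R2 (it is a first-time applicant, it is eligible for tier B, it is classified as W): it satisfies condition E.
By R5 (it meets criterion M, it is tagged V, it is classified as A): it satisfies condition P.
By R11 (it satisfies condition P, it is on a waitlist, it is classified as A): it receives a waiver.
By R12 (it receives a waiver, it satisfies condition U): it is classified as D.
By R23 (it is classified as D): it is in category Q1.
By R24 (it satisfies condition E, it has a qualifying event, it is employed): it is a resident.
By R25 (it is in category Q1, it is classified as A): it requires an interview.
By R19 (it requires an interview, it is a resident): it is approved.

Yes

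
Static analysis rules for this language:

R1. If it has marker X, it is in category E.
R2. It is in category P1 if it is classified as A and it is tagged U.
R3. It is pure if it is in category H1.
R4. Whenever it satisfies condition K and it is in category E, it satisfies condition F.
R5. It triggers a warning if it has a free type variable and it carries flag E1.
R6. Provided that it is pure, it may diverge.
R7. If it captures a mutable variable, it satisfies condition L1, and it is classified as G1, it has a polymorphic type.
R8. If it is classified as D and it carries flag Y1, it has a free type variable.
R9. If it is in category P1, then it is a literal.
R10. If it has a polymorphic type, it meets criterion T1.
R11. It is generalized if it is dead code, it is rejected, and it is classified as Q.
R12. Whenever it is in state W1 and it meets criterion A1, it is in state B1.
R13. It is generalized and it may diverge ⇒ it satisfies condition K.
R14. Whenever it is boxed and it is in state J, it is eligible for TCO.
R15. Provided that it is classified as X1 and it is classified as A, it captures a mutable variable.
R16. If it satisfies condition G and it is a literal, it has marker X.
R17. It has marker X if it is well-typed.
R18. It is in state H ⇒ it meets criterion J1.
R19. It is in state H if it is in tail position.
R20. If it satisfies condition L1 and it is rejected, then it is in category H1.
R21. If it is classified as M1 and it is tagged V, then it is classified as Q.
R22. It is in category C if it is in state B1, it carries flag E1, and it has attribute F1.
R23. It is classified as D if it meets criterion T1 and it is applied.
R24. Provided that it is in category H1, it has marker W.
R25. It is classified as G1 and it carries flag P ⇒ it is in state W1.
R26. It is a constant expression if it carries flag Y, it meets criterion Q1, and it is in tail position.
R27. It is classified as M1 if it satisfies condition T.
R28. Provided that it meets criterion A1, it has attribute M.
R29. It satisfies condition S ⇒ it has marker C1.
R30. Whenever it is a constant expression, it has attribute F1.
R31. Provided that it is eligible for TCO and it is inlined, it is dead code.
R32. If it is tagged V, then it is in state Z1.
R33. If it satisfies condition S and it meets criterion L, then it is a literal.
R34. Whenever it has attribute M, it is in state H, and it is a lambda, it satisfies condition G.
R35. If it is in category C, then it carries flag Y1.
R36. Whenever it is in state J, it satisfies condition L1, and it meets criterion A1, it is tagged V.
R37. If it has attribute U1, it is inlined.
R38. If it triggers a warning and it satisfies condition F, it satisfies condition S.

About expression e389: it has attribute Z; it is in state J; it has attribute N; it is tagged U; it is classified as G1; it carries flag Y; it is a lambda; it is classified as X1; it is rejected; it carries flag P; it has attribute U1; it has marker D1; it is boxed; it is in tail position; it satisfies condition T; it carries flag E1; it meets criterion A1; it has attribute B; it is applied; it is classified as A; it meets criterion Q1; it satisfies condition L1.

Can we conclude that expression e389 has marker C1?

By R2 (it is classified as A, it is tagged U): it is in category P1.
By R9 (it is in category P1): it is a literal.
By R14 (it is boxed, it is in state J): it is eligible for TCO.
By R15 (it is classified as X1, it is classified as A): it captures a mutable variable.
By R19 (it is in tail position): it is in state H.
By R20 (it satisfies condition L1, it is rejected): it is in category H1.
By R25 (it is classified as G1, it carries flag P): it is in state W1.
By R26 (it carries flag Y, it meets criterion Q1, it is in tail position): it is a constant expression.
By R27 (it satisfies condition T): it is classified as M1.
By R28 (it meets criterion A1): it has attribute M.
By R30 (it is a constant expression): it has attribute F1.
By R34 (it has attribute M, it is in state H, it is a lambda): it satisfies condition G.
By R36 (it is in state J, it satisfies condition L1, it meets criterion A1): it is tagged V.
By R37 (it has attribute U1): it is inlined.
By R3 (it is in category H1): it is pure.
By R6 (it is pure): it may diverge.
By R7 (it captures a mutable variable, it satisfies condition L1, it is classified as G1): it has a polymorphic type.
By R10 (it has a polymorphic type): it meets criterion T1.
By R12 (it is in state W1, it meets criterion A1): it is in state B1.
By R16 (it satisfies condition G, it is a literal): it has marker X.
By R21 (it is classified as M1, it is tagged V): it is classified as Q.
By R22 (it is in state B1, it carries flag E1, it has attribute F1): it is in category C.
By R23 (it meets criterion T1, it is applied): it is classified as D.
By R31 (it is eligible for TCO, it is inlined): it is dead code.
By R35 (it is in category C): it carries flag Y1.
By R1 (it has marker X): it is in category E.
By R8 (it is classified as D, it carries flag Y1): it has a free type variable.
By R11 (it is dead code, it is rejected, it is classified as Q): it is generalized.
By R13 (it is generalized, it may diverge): it satisfies condition K.
By R4 (it satisfies condition K, it is in category E): it satisfies condition F.
By R5 (it has a free type variable, it carries flag E1): it triggers a warning.
By R38 (it triggers a warning, it satisfies condition F): it satisfies condition S.
By R29 (it satisfies condition S): it has marker C1.

Yes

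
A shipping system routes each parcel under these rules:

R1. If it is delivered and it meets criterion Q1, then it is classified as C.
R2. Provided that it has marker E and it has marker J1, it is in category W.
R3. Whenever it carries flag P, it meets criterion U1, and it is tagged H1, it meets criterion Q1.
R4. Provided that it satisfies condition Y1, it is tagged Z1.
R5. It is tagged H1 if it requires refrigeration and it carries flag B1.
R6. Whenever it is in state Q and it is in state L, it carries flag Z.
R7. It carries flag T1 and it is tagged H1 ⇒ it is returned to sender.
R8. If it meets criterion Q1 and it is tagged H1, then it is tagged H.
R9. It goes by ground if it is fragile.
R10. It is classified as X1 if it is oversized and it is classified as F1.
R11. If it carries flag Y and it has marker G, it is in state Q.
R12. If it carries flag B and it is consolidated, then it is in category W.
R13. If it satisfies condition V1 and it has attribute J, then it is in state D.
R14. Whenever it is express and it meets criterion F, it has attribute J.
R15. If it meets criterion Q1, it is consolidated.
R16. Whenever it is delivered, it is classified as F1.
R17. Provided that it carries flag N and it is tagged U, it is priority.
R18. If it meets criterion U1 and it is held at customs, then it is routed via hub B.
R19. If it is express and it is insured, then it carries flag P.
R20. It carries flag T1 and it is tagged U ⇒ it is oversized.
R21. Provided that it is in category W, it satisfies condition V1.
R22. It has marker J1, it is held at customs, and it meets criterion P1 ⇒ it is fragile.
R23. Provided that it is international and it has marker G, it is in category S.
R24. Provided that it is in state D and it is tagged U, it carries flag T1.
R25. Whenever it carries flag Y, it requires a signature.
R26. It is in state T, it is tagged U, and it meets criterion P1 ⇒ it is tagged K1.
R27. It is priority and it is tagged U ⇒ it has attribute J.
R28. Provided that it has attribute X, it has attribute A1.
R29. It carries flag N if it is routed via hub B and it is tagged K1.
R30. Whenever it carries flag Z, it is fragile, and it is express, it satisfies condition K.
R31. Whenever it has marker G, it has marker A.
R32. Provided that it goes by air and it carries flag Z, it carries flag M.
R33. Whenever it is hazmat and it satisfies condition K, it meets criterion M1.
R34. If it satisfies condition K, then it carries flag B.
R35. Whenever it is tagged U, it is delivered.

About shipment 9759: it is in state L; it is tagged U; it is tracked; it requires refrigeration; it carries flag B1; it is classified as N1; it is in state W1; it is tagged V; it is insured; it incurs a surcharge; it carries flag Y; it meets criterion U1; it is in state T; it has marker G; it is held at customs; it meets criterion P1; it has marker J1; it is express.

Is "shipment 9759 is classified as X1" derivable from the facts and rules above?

By R5 (it requires refrigeration, it carries flag B1): it is tagged H1.
By R11 (it carries flag Y, it has marker G): it is in state Q.
By R18 (it meets criterion U1, it is held at customs): it is routed via hub B.
By R19 (it is express, it is insured): it carries flag P.
By R22 (it has marker J1, it is held at customs, it meets criterion P1): it is fragile.
By R26 (it is in state T, it is tagged U, it meets criterion P1): it is tagged K1.
By R29 (it is routed via hub B, it is tagged K1): it carries flag N.
By R35 (it is tagged U): it is delivered.
By R3 (it carries flag P, it meets criterion U1, it is tagged H1): it meets criterion Q1.
By R6 (it is in state Q, it is in state L): it carries flag Z.
By R15 (it meets criterion Q1): it is consolidated.
By R16 (it is delivered): it is classified as F1.
By R17 (it carries flag N, it is tagged U): it is priority.
By R27 (it is priority, it is tagged U): it has attribute J.
By R30 (it carries flag Z, it is fragile, it is express): it satisfies condition K.
By R34 (it satisfies condition K): it carries flag B.
By R12 (it carries flag B, it is consolidated): it is in category W.
By R21 (it is in category W): it satisfies condition V1.
By R13 (it satisfies condition V1, it has attribute J): it is in state D.
By R24 (it is in state D, it is tagged U): it carries flag T1.
By R20 (it carries flag T1, it is tagged U): it is oversized.
By R10 (it is oversized, it is classified as F1): it is classified as X1.

Yes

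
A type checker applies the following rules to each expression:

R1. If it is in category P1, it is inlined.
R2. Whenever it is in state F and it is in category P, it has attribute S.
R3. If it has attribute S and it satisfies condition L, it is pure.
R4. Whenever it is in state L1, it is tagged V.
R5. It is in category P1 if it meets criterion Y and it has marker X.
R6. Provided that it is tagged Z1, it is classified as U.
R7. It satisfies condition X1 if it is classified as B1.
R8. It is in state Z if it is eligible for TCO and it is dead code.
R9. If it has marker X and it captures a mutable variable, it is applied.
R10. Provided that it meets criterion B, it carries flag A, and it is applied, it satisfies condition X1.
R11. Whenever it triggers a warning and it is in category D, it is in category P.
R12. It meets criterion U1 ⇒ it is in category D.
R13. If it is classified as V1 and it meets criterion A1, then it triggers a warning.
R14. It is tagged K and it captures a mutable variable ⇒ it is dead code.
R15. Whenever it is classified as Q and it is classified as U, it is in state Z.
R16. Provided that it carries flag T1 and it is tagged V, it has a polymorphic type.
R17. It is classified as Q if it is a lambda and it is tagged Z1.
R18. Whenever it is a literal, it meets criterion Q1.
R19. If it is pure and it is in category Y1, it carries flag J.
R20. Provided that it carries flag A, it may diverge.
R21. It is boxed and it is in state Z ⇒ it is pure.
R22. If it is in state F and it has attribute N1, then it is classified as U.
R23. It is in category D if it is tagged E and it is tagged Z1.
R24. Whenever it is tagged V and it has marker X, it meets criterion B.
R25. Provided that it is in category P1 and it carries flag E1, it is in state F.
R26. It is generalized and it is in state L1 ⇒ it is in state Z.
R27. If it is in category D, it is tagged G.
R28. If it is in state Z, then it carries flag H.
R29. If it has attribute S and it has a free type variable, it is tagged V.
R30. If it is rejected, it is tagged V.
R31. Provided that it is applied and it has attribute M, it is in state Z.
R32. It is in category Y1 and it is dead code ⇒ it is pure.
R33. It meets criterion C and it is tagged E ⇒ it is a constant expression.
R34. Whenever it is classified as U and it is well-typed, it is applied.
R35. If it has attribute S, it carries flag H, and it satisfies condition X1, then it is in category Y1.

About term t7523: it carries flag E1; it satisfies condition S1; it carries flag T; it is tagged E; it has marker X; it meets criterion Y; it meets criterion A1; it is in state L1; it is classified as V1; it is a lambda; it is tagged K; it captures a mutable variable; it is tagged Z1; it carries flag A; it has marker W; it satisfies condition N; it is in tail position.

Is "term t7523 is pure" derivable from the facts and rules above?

Yes

By R4 (it is in state L1): it is tagged V.
By R5 (it meets criterion Y, it has marker X): it is in category P1.
By R6 (it is tagged Z1): it is classified as U.
By R9 (it has marker X, it captures a mutable variable): it is applied.
By R13 (it is classified as V1, it meets criterion A1): it triggers a warning.
By R14 (it is tagged K, it captures a mutable variable): it is dead code.
By R17 (it is a lambda, it is tagged Z1): it is classified as Q.
By R23 (it is tagged E, it is tagged Z1): it is in category D.
By R24 (it is tagged V, it has marker X): it meets criterion B.
By R25 (it is in category P1, it carries flag E1): it is in state F.
By R10 (it meets criterion B, it carries flag A, it is applied): it satisfies condition X1.
By R11 (it triggers a warning, it is in category D): it is in category P.
By R15 (it is classified as Q, it is classified as U): it is in state Z.
By R28 (it is in state Z): it carries flag H.
By R2 (it is in state F, it is in category P): it has attribute S.
By R35 (it has attribute S, it carries flag H, it satisfies condition X1): it is in category Y1.
By R32 (it is in category Y1, it is dead code): it is pure.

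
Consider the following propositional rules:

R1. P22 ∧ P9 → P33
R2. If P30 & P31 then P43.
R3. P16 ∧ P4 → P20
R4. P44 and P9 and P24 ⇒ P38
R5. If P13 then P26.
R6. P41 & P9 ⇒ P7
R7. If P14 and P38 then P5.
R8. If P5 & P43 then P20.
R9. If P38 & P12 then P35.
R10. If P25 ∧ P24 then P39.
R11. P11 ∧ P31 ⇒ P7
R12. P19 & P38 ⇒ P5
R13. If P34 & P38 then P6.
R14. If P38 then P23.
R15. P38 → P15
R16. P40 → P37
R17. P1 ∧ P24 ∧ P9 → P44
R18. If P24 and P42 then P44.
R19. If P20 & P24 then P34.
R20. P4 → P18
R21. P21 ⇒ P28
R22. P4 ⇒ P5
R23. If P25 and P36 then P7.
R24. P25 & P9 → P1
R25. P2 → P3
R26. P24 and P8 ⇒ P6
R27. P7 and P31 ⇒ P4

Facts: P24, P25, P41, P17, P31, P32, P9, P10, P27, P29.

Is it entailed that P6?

No

Forward chaining from the given facts derives: P7, P39, P1, P4, P44, P18, P5, P38, P23, P15.
Rules concluding P6: R13 needs P34; R26 needs P8 — none of these are established.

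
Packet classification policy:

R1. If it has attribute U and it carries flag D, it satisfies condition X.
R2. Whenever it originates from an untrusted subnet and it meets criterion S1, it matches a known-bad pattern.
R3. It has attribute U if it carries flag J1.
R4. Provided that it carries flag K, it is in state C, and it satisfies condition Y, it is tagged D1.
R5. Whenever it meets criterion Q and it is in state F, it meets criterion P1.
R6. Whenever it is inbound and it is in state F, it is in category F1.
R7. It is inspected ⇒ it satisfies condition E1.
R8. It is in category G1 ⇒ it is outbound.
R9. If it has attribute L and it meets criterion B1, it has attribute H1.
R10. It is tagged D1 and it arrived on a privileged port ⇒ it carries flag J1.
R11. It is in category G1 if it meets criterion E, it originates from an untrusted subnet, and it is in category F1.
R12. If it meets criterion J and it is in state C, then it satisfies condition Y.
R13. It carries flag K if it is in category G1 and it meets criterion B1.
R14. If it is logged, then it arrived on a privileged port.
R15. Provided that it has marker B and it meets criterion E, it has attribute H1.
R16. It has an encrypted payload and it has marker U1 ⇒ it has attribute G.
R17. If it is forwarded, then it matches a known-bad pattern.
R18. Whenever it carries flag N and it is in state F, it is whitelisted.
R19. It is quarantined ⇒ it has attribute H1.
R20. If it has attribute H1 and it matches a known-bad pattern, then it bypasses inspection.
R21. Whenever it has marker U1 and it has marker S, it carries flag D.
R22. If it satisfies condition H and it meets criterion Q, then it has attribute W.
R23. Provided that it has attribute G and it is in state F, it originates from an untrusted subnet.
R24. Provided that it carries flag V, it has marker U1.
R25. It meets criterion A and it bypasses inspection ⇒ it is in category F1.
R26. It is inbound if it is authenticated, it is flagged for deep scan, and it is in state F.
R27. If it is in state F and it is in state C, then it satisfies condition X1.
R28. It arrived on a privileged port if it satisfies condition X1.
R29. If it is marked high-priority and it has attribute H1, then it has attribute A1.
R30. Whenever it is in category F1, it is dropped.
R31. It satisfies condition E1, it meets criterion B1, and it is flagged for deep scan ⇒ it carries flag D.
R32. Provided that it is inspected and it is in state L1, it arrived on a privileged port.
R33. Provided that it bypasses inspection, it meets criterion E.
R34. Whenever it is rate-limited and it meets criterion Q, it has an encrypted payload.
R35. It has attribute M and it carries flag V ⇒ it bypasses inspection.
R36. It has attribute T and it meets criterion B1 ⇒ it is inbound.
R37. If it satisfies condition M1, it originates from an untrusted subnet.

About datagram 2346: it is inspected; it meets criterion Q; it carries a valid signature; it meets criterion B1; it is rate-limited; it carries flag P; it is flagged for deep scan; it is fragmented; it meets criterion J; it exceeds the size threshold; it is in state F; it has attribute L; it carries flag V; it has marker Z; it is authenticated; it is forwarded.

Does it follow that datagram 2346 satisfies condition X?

No

Forward chaining from the given facts derives: meets criterion P1, satisfies condition E1, has attribute H1, matches a known-bad pattern, bypasses inspection, has marker U1, is inbound, carries flag D, meets criterion E, has an encrypted payload, is in category F1, has attribute G, originates from an untrusted subnet, is dropped, is in category G1, carries flag K, is outbound.
The only rule concluding "it satisfies condition X" is R1, which needs "it has attribute U"; that is never established.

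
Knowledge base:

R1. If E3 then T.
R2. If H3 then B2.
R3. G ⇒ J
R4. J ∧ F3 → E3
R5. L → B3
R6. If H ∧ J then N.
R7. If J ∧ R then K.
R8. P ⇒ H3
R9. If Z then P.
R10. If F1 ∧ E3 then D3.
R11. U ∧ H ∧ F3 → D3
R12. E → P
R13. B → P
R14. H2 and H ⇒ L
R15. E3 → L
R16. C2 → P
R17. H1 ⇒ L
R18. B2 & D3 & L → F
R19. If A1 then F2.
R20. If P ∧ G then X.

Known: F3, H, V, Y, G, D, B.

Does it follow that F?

No

Forward chaining from the given facts derives: J, E3, N, P, L, X, T, B3, H3, B2.
The only rule concluding F is R18, which needs D3; that is never established.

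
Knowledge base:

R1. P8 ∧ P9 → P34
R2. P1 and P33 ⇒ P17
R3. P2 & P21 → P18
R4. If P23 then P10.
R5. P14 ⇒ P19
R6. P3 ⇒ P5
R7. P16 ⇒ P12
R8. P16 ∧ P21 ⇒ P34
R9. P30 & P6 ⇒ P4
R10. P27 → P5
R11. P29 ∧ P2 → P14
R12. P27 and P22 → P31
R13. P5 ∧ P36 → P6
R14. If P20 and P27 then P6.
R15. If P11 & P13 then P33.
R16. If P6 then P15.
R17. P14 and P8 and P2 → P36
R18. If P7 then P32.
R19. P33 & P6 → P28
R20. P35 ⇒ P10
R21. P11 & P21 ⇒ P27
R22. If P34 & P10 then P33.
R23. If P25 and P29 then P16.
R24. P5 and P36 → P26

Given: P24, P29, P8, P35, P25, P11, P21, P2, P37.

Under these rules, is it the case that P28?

P14  (by R11: P29, P2)
P36  (by R17: P14, P8, P2)
P10  (by R20: P35)
P27  (by R21: P11, P21)
P16  (by R23: P25, P29)
P34  (by R8: P16, P21)
P5  (by R10: P27)
P6  (by R13: P5, P36)
P33  (by R22: P34, P10)
P28  (by R19: P33, P6)

Yes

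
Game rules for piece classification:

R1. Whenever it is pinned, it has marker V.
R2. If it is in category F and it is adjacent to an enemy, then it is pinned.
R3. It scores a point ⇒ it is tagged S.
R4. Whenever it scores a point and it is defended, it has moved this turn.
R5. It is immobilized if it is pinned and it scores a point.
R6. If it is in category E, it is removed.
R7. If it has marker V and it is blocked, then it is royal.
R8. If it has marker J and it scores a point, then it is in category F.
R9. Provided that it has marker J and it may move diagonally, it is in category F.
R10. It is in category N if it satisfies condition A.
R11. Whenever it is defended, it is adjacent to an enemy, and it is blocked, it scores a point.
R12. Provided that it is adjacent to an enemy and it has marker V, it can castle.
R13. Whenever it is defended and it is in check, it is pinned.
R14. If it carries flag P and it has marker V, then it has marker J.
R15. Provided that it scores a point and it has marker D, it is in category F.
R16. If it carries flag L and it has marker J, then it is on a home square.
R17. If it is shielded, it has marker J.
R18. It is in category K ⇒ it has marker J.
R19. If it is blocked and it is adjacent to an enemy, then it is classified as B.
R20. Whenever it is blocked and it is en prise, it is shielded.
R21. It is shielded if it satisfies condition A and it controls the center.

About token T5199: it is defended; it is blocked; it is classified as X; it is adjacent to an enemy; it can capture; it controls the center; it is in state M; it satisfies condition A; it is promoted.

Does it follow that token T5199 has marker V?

By R11 (it is defended, it is adjacent to an enemy, it is blocked): it scores a point.
By R21 (it satisfies condition A, it controls the center): it is shielded.
By R17 (it is shielded): it has marker J.
By R8 (it has marker J, it scores a point): it is in category F.
By R2 (it is in category F, it is adjacent to an enemy): it is pinned.
By R1 (it is pinned): it has marker V.

Yes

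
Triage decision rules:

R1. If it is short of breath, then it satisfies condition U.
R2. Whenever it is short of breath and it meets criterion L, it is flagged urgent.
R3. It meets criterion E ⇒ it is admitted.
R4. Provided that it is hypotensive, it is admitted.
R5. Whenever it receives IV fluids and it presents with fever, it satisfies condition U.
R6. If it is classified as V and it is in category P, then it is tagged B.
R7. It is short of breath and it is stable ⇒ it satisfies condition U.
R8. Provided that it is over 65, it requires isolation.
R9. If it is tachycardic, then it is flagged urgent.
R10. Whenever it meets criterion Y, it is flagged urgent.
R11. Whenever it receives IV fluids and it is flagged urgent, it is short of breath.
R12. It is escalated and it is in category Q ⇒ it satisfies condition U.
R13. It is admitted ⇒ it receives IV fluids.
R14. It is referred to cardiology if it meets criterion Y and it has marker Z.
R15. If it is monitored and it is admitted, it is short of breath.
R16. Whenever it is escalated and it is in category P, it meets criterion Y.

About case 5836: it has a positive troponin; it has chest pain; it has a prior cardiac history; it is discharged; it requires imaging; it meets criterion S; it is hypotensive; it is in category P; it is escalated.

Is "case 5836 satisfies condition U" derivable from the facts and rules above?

By R4 (it is hypotensive): it is admitted.
By R13 (it is admitted): it receives IV fluids.
By R16 (it is escalated, it is in category P): it meets criterion Y.
By R10 (it meets criterion Y): it is flagged urgent.
By R11 (it receives IV fluids, it is flagged urgent): it is short of breath.
By R1 (it is short of breath): it satisfies condition U.

Yes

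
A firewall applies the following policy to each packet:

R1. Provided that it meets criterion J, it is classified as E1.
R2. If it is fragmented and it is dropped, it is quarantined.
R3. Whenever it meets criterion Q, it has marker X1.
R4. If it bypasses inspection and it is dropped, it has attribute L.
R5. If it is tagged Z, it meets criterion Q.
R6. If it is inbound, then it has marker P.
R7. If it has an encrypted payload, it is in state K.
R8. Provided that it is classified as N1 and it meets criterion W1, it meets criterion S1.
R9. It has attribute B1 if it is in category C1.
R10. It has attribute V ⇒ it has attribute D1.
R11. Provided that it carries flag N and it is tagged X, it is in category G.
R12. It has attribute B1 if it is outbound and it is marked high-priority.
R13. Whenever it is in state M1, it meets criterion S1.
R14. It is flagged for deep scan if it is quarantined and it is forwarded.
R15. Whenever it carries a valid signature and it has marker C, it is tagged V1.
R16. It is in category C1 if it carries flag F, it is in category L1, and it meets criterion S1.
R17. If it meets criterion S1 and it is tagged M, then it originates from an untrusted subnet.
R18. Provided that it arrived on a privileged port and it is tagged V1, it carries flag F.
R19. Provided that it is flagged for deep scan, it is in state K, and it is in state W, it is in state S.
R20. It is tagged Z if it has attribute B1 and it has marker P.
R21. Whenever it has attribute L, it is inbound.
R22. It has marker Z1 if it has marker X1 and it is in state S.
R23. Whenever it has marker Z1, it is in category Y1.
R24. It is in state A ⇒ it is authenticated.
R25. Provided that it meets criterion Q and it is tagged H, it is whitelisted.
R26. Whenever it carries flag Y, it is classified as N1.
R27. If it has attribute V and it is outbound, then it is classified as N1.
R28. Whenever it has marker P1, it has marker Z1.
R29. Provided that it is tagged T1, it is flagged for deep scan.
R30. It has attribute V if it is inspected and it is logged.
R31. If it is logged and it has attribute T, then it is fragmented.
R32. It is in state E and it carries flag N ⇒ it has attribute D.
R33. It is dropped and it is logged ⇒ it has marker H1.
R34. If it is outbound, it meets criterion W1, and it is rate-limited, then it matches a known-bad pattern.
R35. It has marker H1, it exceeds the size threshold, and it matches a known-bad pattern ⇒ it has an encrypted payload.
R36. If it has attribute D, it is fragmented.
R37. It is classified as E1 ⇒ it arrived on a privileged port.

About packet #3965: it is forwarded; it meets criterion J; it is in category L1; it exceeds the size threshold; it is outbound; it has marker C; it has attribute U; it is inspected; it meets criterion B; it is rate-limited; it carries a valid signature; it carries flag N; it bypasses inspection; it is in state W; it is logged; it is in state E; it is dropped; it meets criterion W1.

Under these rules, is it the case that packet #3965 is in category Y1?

Yes

By R1 (it meets criterion J): it is classified as E1.
By R4 (it bypasses inspection, it is dropped): it has attribute L.
By R15 (it carries a valid signature, it has marker C): it is tagged V1.
By R21 (it has attribute L): it is inbound.
By R30 (it is inspected, it is logged): it has attribute V.
By R32 (it is in state E, it carries flag N): it has attribute D.
By R33 (it is dropped, it is logged): it has marker H1.
By R34 (it is outbound, it meets criterion W1, it is rate-limited): it matches a known-bad pattern.
By R35 (it has marker H1, it exceeds the size threshold, it matches a known-bad pattern): it has an encrypted payload.
By R36 (it has attribute D): it is fragmented.
By R37 (it is classified as E1): it arrived on a privileged port.
By R2 (it is fragmented, it is dropped): it is quarantined.
By R6 (it is inbound): it has marker P.
By R7 (it has an encrypted payload): it is in state K.
By R14 (it is quarantined, it is forwarded): it is flagged for deep scan.
By R18 (it arrived on a privileged port, it is tagged V1): it carries flag F.
By R19 (it is flagged for deep scan, it is in state K, it is in state W): it is in state S.
By R27 (it has attribute V, it is outbound): it is classified as N1.
By R8 (it is classified as N1, it meets criterion W1): it meets criterion S1.
By R16 (it carries flag F, it is in category L1, it meets criterion S1): it is in category C1.
By R9 (it is in category C1): it has attribute B1.
By R20 (it has attribute B1, it has marker P): it is tagged Z.
By R5 (it is tagged Z): it meets criterion Q.
By R3 (it meets criterion Q): it has marker X1.
By R22 (it has marker X1, it is in state S): it has marker Z1.
By R23 (it has marker Z1): it is in category Y1.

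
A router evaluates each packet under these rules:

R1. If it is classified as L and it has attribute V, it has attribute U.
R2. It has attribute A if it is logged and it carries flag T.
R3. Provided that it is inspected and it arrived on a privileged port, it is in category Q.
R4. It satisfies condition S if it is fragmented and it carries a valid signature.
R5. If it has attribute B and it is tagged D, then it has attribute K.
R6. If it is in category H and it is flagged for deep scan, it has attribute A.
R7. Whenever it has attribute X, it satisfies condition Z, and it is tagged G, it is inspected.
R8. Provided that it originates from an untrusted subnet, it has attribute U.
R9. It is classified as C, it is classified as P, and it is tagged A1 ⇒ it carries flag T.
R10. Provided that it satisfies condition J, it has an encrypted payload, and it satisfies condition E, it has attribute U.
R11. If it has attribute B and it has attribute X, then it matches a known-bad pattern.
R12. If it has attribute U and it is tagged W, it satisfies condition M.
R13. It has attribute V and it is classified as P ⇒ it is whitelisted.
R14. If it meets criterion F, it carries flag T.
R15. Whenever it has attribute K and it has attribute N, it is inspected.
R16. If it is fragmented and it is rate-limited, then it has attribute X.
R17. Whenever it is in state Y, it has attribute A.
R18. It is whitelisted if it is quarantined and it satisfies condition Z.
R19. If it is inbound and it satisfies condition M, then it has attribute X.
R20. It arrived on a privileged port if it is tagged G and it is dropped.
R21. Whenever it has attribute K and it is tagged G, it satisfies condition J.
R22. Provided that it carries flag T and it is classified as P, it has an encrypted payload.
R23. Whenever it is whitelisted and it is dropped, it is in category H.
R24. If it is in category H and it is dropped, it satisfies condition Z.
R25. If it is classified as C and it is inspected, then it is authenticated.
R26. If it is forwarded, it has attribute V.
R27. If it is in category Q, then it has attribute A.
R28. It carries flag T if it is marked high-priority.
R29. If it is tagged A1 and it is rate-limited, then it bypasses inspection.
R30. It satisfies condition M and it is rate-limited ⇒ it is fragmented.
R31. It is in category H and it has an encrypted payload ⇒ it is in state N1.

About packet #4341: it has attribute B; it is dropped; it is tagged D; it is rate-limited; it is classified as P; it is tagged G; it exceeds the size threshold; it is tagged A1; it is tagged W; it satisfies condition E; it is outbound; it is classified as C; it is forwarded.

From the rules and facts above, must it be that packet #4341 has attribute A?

By R5 (it has attribute B, it is tagged D): it has attribute K.
By R9 (it is classified as C, it is classified as P, it is tagged A1): it carries flag T.
By R20 (it is tagged G, it is dropped): it arrived on a privileged port.
By R21 (it has attribute K, it is tagged G): it satisfies condition J.
By R22 (it carries flag T, it is classified as P): it has an encrypted payload.
By R26 (it is forwarded): it has attribute V.
By R10 (it satisfies condition J, it has an encrypted payload, it satisfies condition E): it has attribute U.
By R12 (it has attribute U, it is tagged W): it satisfies condition M.
By R13 (it has attribute V, it is classified as P): it is whitelisted.
By R23 (it is whitelisted, it is dropped): it is in category H.
By R24 (it is in category H, it is dropped): it satisfies condition Z.
By R30 (it satisfies condition M, it is rate-limited): it is fragmented.
By R16 (it is fragmented, it is rate-limited): it has attribute X.
By R7 (it has attribute X, it satisfies condition Z, it is tagged G): it is inspected.
By R3 (it is inspected, it arrived on a privileged port): it is in category Q.
By R27 (it is in category Q): it has attribute A.

Yes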